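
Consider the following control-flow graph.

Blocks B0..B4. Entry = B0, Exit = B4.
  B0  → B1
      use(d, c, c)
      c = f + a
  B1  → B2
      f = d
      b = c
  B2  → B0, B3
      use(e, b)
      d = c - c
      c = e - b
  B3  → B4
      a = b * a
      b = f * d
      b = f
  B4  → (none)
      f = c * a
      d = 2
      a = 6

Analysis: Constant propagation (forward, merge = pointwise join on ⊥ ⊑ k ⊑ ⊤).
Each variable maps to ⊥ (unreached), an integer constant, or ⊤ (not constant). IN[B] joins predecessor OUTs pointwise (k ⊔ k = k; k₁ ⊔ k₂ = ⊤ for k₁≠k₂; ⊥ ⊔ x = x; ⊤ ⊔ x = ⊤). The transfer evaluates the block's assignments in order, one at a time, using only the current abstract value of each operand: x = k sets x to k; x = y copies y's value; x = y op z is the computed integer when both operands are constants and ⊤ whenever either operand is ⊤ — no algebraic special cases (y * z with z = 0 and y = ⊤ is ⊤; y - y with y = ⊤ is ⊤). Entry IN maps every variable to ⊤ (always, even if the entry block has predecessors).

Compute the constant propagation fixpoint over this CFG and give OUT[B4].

Converged values:
  B0:   IN=(all ⊤)   OUT=(all ⊤)
  B1:   IN=(all ⊤)   OUT=(all ⊤)
  B2:   IN=(all ⊤)   OUT=(all ⊤)
  B3:   IN=(all ⊤)   OUT=(all ⊤)
  B4:   IN=(all ⊤)   OUT={a:6, d:2; rest ⊤}

Merge at B4: IN[B4] = OUT[B3] = {a: ⊤, b: ⊤, c: ⊤, d: ⊤, e: ⊤, f: ⊤}
Applying B4's transfer function to that IN value gives OUT[B4] (row B4 above).

Answer: {a: 6, b: ⊤, c: ⊤, d: 2, e: ⊤, f: ⊤}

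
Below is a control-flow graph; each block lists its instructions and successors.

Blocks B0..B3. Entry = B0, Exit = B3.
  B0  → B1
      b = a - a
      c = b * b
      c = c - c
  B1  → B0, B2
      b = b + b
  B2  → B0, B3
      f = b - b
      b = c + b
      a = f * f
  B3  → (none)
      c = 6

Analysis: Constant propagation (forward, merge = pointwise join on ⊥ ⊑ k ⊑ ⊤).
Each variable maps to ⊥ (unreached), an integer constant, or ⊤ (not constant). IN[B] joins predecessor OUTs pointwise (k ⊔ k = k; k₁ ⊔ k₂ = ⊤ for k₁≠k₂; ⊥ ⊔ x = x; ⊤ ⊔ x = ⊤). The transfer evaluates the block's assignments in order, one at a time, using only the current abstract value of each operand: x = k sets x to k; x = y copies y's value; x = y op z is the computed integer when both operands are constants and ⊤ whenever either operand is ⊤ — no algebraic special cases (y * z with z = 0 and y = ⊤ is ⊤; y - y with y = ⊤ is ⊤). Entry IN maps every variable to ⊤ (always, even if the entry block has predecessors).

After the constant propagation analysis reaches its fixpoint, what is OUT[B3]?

Answer: {a: ⊤, b: ⊤, c: 6, d: ⊤, e: ⊤, f: ⊤}

Trace:
Per-block solution:
  B0:   IN=(all ⊤)   OUT=(all ⊤)
  B1:   IN=(all ⊤)   OUT=(all ⊤)
  B2:   IN=(all ⊤)   OUT=(all ⊤)
  B3:   IN=(all ⊤)   OUT={c:6; rest ⊤}

Merge at B3: IN[B3] = OUT[B2] = {a: ⊤, b: ⊤, c: ⊤, d: ⊤, e: ⊤, f: ⊤}
Applying B3's transfer function to that IN value gives OUT[B3] (row B3 above).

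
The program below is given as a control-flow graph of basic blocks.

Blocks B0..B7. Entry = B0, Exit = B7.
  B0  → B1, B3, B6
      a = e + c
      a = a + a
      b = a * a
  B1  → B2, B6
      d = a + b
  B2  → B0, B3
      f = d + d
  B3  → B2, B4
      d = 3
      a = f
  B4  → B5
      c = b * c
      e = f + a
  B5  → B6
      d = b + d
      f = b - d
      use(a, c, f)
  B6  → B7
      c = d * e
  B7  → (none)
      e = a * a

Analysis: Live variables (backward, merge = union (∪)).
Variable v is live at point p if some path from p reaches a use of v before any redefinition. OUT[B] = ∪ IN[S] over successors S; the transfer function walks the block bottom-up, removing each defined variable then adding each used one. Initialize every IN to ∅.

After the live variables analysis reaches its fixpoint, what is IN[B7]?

Answer: {a}

Working:
Fixpoint table:
  B0:  IN={c, d, e, f}  OUT={a, b, c, d, e, f}
  B1:  IN={a, b, c, e}  OUT={a, b, c, d, e}
  B2:  IN={b, c, d, e}  OUT={b, c, d, e, f}
  B3:  IN={b, c, e, f}  OUT={a, b, c, d, e, f}
  B4:  IN={a, b, c, d, f}  OUT={a, b, c, d, e}
  B5:  IN={a, b, c, d, e}  OUT={a, d, e}
  B6:  IN={a, d, e}  OUT={a}
  B7:  IN={a}  OUT={}

B7 is the boundary node: OUT[B7] = {}
Applying B7's transfer function to that OUT value gives IN[B7] (row B7 above).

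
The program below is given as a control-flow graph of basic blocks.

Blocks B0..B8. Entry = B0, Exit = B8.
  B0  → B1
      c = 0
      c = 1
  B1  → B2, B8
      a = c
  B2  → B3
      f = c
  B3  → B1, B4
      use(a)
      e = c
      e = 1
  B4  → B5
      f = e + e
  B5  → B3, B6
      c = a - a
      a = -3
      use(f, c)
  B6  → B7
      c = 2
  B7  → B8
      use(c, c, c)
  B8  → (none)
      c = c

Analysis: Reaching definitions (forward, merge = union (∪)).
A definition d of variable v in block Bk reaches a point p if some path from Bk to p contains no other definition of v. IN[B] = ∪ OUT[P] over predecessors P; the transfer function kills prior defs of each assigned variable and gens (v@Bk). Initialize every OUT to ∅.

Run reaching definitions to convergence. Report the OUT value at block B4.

Per-block solution:
  B0:   IN={}   OUT={c@B0}
  B1:   IN={a@B1, a@B5, c@B0, c@B5, e@B3, f@B2, f@B4}   OUT={a@B1, c@B0, c@B5, e@B3, f@B2, f@B4}
  B2:   IN={a@B1, c@B0, c@B5, e@B3, f@B2, f@B4}   OUT={a@B1, c@B0, c@B5, e@B3, f@B2}
  B3:   IN={a@B1, a@B5, c@B0, c@B5, e@B3, f@B2, f@B4}   OUT={a@B1, a@B5, c@B0, c@B5, e@B3, f@B2, f@B4}
  B4:   IN={a@B1, a@B5, c@B0, c@B5, e@B3, f@B2, f@B4}   OUT={a@B1, a@B5, c@B0, c@B5, e@B3, f@B4}
  B5:   IN={a@B1, a@B5, c@B0, c@B5, e@B3, f@B4}   OUT={a@B5, c@B5, e@B3, f@B4}
  B6:   IN={a@B5, c@B5, e@B3, f@B4}   OUT={a@B5, c@B6, e@B3, f@B4}
  B7:   IN={a@B5, c@B6, e@B3, f@B4}   OUT={a@B5, c@B6, e@B3, f@B4}
  B8:   IN={a@B1, a@B5, c@B0, c@B5, c@B6, e@B3, f@B2, f@B4}   OUT={a@B1, a@B5, c@B8, e@B3, f@B2, f@B4}

Merge at B4: IN[B4] = OUT[B3] = {a@B1, a@B5, c@B0, c@B5, e@B3, f@B2, f@B4}
Applying B4's transfer function to that IN value gives OUT[B4] (row B4 above).

Answer: {a@B1, a@B5, c@B0, c@B5, e@B3, f@B4}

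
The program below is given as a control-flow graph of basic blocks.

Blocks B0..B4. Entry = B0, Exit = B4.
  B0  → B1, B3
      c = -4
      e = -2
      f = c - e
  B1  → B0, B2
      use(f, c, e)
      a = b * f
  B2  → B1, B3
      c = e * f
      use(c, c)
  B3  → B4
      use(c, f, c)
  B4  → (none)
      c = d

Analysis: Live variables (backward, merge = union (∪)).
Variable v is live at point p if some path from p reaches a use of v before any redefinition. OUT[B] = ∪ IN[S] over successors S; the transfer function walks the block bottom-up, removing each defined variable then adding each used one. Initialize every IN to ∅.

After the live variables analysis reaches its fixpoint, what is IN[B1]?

Answer: {b, c, d, e, f}

Working:
Converged values:
  B0: | IN={b, d} | OUT={b, c, d, e, f}
  B1: | IN={b, c, d, e, f} | OUT={b, d, e, f}
  B2: | IN={b, d, e, f} | OUT={b, c, d, e, f}
  B3: | IN={c, d, f} | OUT={d}
  B4: | IN={d} | OUT={}

Merge at B1: OUT[B1] = IN[B0] ⊔ IN[B2] = {b, d, e, f}
Applying B1's transfer function to that OUT value gives IN[B1] (row B1 above).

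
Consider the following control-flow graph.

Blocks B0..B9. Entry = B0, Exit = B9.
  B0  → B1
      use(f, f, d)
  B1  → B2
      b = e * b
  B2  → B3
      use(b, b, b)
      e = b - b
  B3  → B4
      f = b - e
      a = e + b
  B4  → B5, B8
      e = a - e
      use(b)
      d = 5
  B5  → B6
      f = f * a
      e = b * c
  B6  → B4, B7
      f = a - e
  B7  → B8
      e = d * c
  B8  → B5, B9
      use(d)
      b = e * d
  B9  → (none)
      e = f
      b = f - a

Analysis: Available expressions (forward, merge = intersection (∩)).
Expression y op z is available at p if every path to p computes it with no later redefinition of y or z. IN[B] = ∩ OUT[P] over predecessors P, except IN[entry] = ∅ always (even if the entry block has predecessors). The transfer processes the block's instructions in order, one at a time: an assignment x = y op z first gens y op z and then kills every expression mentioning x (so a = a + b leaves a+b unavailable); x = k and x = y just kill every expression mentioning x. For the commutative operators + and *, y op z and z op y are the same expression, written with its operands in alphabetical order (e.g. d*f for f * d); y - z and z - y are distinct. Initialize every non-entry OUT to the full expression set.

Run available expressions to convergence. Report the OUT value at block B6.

Fixpoint table:
  B0:  IN={}  OUT={}
  B1:  IN={}  OUT={}
  B2:  IN={}  OUT={b-b}
  B3:  IN={b-b}  OUT={b+e, b-b, b-e}
  B4:  IN={}  OUT={}
  B5:  IN={}  OUT={b*c}
  B6:  IN={b*c}  OUT={a-e, b*c}
  B7:  IN={a-e, b*c}  OUT={b*c, c*d}
  B8:  IN={}  OUT={d*e}
  B9:  IN={d*e}  OUT={f-a}

Merge at B6: IN[B6] = OUT[B5] = {b*c}
Applying B6's transfer function to that IN value gives OUT[B6] (row B6 above).

Answer: {a-e, b*c}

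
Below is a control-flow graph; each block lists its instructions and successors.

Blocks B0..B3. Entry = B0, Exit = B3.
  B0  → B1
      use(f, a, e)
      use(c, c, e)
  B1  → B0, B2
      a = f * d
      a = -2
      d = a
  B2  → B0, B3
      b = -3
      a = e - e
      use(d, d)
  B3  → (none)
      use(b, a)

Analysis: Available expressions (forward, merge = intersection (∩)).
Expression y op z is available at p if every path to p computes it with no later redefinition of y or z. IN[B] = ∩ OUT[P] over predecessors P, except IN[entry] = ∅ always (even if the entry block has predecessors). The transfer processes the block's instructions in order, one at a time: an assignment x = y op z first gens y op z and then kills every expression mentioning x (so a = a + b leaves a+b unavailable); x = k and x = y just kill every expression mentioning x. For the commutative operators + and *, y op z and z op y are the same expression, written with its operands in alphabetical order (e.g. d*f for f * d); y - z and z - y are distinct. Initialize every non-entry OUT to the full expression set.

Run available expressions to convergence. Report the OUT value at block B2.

Fixpoint table:
  B0:   IN={}   OUT={}
  B1:   IN={}   OUT={}
  B2:   IN={}   OUT={e-e}
  B3:   IN={e-e}   OUT={e-e}

Merge at B2: IN[B2] = OUT[B1] = {}
Applying B2's transfer function to that IN value gives OUT[B2] (row B2 above).

Answer: {e-e}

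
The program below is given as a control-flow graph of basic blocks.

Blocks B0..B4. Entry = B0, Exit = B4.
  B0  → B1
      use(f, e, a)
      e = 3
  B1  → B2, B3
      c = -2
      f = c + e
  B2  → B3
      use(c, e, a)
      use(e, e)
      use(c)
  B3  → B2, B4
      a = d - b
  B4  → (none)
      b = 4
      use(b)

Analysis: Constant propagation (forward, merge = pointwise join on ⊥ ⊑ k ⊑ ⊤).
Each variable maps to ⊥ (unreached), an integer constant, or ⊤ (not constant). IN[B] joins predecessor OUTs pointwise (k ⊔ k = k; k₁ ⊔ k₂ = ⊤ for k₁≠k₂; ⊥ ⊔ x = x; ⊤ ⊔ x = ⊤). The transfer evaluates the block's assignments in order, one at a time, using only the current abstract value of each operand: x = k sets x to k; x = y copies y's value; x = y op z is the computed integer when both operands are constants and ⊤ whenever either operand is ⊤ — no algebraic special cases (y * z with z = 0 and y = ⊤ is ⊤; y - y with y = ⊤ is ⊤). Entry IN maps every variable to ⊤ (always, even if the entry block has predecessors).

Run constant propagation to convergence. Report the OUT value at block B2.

Answer: {a: ⊤, b: ⊤, c: -2, d: ⊤, e: 3, f: 1}

Derivation:
Per-block solution:
  B0: | IN=(all ⊤) | OUT={e:3; rest ⊤}
  B1: | IN={e:3; rest ⊤} | OUT={c:-2, e:3, f:1; rest ⊤}
  B2: | IN={c:-2, e:3, f:1; rest ⊤} | OUT={c:-2, e:3, f:1; rest ⊤}
  B3: | IN={c:-2, e:3, f:1; rest ⊤} | OUT={c:-2, e:3, f:1; rest ⊤}
  B4: | IN={c:-2, e:3, f:1; rest ⊤} | OUT={b:4, c:-2, e:3, f:1; rest ⊤}

Merge at B2: IN[B2] = OUT[B1] ⊔ OUT[B3] = {a: ⊤, b: ⊤, c: -2, d: ⊤, e: 3, f: 1}
Applying B2's transfer function to that IN value gives OUT[B2] (row B2 above).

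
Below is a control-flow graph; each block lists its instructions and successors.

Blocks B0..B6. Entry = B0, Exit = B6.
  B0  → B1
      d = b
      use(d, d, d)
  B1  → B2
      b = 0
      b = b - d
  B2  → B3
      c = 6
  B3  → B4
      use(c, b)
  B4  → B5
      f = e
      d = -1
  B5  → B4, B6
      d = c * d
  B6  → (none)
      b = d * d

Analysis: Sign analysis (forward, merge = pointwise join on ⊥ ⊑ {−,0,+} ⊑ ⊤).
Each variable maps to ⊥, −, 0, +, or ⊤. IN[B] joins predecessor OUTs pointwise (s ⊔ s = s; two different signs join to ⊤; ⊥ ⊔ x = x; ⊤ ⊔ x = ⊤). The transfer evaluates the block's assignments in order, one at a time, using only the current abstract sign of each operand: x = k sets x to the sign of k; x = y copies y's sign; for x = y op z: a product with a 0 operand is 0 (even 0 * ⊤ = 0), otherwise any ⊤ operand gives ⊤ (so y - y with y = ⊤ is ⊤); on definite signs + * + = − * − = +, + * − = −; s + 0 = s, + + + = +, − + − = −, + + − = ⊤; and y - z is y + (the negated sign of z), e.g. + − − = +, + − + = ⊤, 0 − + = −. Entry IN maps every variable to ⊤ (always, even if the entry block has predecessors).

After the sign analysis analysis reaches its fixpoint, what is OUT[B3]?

Fixpoint table:
  B0:  IN=(all ⊤)  OUT=(all ⊤)
  B1:  IN=(all ⊤)  OUT=(all ⊤)
  B2:  IN=(all ⊤)  OUT={c:+; rest ⊤}
  B3:  IN={c:+; rest ⊤}  OUT={c:+; rest ⊤}
  B4:  IN={c:+; rest ⊤}  OUT={c:+, d:-; rest ⊤}
  B5:  IN={c:+, d:-; rest ⊤}  OUT={c:+, d:-; rest ⊤}
  B6:  IN={c:+, d:-; rest ⊤}  OUT={b:+, c:+, d:-; rest ⊤}

Merge at B3: IN[B3] = OUT[B2] = {a: ⊤, b: ⊤, c: +, d: ⊤, e: ⊤, f: ⊤}
Applying B3's transfer function to that IN value gives OUT[B3] (row B3 above).

Answer: {a: ⊤, b: ⊤, c: +, d: ⊤, e: ⊤, f: ⊤}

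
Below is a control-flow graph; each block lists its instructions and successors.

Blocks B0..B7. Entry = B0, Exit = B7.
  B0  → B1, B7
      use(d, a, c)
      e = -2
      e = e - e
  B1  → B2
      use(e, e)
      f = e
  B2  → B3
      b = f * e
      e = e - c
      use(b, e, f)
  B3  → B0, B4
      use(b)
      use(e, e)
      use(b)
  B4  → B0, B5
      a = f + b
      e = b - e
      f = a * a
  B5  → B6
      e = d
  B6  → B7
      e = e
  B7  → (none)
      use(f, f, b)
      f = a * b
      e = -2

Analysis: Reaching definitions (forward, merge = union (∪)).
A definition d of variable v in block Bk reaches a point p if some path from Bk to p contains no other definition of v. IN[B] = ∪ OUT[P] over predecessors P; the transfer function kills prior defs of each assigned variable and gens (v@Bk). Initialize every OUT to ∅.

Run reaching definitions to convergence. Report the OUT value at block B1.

Fixpoint table:
  B0:   IN={a@B4, b@B2, e@B2, e@B4, f@B1, f@B4}   OUT={a@B4, b@B2, e@B0, f@B1, f@B4}
  B1:   IN={a@B4, b@B2, e@B0, f@B1, f@B4}   OUT={a@B4, b@B2, e@B0, f@B1}
  B2:   IN={a@B4, b@B2, e@B0, f@B1}   OUT={a@B4, b@B2, e@B2, f@B1}
  B3:   IN={a@B4, b@B2, e@B2, f@B1}   OUT={a@B4, b@B2, e@B2, f@B1}
  B4:   IN={a@B4, b@B2, e@B2, f@B1}   OUT={a@B4, b@B2, e@B4, f@B4}
  B5:   IN={a@B4, b@B2, e@B4, f@B4}   OUT={a@B4, b@B2, e@B5, f@B4}
  B6:   IN={a@B4, b@B2, e@B5, f@B4}   OUT={a@B4, b@B2, e@B6, f@B4}
  B7:   IN={a@B4, b@B2, e@B0, e@B6, f@B1, f@B4}   OUT={a@B4, b@B2, e@B7, f@B7}

Merge at B1: IN[B1] = OUT[B0] = {a@B4, b@B2, e@B0, f@B1, f@B4}
Applying B1's transfer function to that IN value gives OUT[B1] (row B1 above).

Answer: {a@B4, b@B2, e@B0, f@B1}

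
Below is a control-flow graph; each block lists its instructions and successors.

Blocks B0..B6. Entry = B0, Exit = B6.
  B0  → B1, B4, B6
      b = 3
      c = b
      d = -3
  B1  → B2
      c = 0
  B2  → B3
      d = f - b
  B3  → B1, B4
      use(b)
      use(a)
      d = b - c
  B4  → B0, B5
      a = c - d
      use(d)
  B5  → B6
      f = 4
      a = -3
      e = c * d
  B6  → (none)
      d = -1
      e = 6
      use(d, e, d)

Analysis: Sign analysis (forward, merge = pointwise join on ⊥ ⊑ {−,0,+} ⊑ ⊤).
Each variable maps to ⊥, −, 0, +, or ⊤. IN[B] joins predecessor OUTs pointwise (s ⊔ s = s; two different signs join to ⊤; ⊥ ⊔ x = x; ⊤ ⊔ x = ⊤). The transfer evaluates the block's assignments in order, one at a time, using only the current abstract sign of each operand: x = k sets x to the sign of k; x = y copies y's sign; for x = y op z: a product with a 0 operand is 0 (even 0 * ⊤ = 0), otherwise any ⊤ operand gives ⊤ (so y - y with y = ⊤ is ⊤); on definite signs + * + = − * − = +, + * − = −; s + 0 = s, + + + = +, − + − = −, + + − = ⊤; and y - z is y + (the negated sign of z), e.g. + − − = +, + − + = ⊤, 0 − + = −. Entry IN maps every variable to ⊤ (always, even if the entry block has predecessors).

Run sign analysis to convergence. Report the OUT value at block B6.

Fixpoint table:
  B0:   IN=(all ⊤)   OUT={b:+, c:+, d:-; rest ⊤}
  B1:   IN={b:+; rest ⊤}   OUT={b:+, c:0; rest ⊤}
  B2:   IN={b:+, c:0; rest ⊤}   OUT={b:+, c:0; rest ⊤}
  B3:   IN={b:+, c:0; rest ⊤}   OUT={b:+, c:0, d:+; rest ⊤}
  B4:   IN={b:+; rest ⊤}   OUT={b:+; rest ⊤}
  B5:   IN={b:+; rest ⊤}   OUT={a:-, b:+, f:+; rest ⊤}
  B6:   IN={b:+; rest ⊤}   OUT={b:+, d:-, e:+; rest ⊤}

Merge at B6: IN[B6] = OUT[B0] ⊔ OUT[B5] = {a: ⊤, b: +, c: ⊤, d: ⊤, e: ⊤, f: ⊤}
Applying B6's transfer function to that IN value gives OUT[B6] (row B6 above).

Answer: {a: ⊤, b: +, c: ⊤, d: -, e: +, f: ⊤}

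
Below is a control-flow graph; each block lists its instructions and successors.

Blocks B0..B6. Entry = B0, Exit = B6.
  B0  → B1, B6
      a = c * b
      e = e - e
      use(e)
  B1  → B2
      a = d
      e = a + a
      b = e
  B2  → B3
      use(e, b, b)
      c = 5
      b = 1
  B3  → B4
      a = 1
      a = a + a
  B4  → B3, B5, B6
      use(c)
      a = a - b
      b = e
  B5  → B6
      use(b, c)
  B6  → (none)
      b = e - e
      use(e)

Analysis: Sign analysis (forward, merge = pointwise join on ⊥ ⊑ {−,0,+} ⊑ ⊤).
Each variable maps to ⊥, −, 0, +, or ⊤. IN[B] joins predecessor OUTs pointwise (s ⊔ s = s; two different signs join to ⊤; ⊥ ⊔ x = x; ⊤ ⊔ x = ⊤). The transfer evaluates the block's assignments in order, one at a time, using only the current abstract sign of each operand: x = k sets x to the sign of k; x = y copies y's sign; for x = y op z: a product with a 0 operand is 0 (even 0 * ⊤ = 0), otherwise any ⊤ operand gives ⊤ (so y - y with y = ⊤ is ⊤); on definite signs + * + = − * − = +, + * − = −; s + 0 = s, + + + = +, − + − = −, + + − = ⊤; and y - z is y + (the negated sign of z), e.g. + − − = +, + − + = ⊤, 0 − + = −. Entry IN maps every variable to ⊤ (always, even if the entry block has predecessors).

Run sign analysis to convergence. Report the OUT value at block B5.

Answer: {a: ⊤, b: ⊤, c: +, d: ⊤, e: ⊤, f: ⊤}

Derivation:
Per-block solution:
  B0: | IN=(all ⊤) | OUT=(all ⊤)
  B1: | IN=(all ⊤) | OUT=(all ⊤)
  B2: | IN=(all ⊤) | OUT={b:+, c:+; rest ⊤}
  B3: | IN={c:+; rest ⊤} | OUT={a:+, c:+; rest ⊤}
  B4: | IN={a:+, c:+; rest ⊤} | OUT={c:+; rest ⊤}
  B5: | IN={c:+; rest ⊤} | OUT={c:+; rest ⊤}
  B6: | IN=(all ⊤) | OUT=(all ⊤)

Merge at B5: IN[B5] = OUT[B4] = {a: ⊤, b: ⊤, c: +, d: ⊤, e: ⊤, f: ⊤}
Applying B5's transfer function to that IN value gives OUT[B5] (row B5 above).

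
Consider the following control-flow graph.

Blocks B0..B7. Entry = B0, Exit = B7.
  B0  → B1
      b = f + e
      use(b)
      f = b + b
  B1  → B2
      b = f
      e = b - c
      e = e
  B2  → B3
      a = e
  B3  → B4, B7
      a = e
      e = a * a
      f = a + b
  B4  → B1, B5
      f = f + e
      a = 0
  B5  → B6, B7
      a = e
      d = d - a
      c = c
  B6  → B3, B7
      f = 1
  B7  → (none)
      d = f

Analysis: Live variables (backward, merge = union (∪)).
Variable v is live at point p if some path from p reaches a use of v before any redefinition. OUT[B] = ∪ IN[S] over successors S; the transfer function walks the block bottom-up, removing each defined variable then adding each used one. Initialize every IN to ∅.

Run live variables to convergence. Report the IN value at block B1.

Converged values:
  B0: | IN={c, d, e, f} | OUT={c, d, f}
  B1: | IN={c, d, f} | OUT={b, c, d, e}
  B2: | IN={b, c, d, e} | OUT={b, c, d, e}
  B3: | IN={b, c, d, e} | OUT={b, c, d, e, f}
  B4: | IN={b, c, d, e, f} | OUT={b, c, d, e, f}
  B5: | IN={b, c, d, e, f} | OUT={b, c, d, e, f}
  B6: | IN={b, c, d, e} | OUT={b, c, d, e, f}
  B7: | IN={f} | OUT={}

Merge at B1: OUT[B1] = IN[B2] = {b, c, d, e}
Applying B1's transfer function to that OUT value gives IN[B1] (row B1 above).

Answer: {c, d, f}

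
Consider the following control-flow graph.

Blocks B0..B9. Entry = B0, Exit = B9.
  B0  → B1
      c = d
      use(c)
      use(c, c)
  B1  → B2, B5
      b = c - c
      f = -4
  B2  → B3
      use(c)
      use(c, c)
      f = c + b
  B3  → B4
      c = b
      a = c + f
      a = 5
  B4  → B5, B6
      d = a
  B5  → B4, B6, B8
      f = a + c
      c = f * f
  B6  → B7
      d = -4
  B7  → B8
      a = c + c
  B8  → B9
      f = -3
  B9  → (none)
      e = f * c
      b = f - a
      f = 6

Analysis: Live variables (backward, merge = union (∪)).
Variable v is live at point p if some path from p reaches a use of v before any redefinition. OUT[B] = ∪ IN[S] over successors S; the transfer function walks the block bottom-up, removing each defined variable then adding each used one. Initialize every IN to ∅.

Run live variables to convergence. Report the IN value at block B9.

Answer: {a, c, f}

Derivation:
Converged values:
  B0:   IN={a, d}   OUT={a, c}
  B1:   IN={a, c}   OUT={a, b, c}
  B2:   IN={b, c}   OUT={b, f}
  B3:   IN={b, f}   OUT={a, c}
  B4:   IN={a, c}   OUT={a, c}
  B5:   IN={a, c}   OUT={a, c}
  B6:   IN={c}   OUT={c}
  B7:   IN={c}   OUT={a, c}
  B8:   IN={a, c}   OUT={a, c, f}
  B9:   IN={a, c, f}   OUT={}

B9 is the boundary node: OUT[B9] = {}
Applying B9's transfer function to that OUT value gives IN[B9] (row B9 above).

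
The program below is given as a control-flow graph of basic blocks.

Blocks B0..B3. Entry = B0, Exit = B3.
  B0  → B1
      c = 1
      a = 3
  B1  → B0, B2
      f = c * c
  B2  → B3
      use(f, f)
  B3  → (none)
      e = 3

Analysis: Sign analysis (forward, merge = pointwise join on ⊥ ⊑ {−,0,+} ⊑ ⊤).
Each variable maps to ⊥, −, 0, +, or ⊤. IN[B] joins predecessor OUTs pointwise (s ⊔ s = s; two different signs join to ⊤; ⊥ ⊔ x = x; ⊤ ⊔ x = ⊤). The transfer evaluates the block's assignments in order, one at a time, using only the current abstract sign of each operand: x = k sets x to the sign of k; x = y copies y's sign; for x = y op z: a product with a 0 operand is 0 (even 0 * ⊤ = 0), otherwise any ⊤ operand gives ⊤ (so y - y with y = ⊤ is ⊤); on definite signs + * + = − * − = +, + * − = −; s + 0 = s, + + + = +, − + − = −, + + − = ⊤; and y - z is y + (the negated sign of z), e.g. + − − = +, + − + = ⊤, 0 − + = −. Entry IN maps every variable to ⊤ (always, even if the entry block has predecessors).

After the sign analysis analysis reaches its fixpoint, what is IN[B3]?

Answer: {a: +, b: ⊤, c: +, d: ⊤, e: ⊤, f: +}

Trace:
Fixpoint table:
  B0:  IN=(all ⊤)  OUT={a:+, c:+; rest ⊤}
  B1:  IN={a:+, c:+; rest ⊤}  OUT={a:+, c:+, f:+; rest ⊤}
  B2:  IN={a:+, c:+, f:+; rest ⊤}  OUT={a:+, c:+, f:+; rest ⊤}
  B3:  IN={a:+, c:+, f:+; rest ⊤}  OUT={a:+, c:+, e:+, f:+; rest ⊤}

Merge at B3: IN[B3] = OUT[B2] = {a: +, b: ⊤, c: +, d: ⊤, e: ⊤, f: +}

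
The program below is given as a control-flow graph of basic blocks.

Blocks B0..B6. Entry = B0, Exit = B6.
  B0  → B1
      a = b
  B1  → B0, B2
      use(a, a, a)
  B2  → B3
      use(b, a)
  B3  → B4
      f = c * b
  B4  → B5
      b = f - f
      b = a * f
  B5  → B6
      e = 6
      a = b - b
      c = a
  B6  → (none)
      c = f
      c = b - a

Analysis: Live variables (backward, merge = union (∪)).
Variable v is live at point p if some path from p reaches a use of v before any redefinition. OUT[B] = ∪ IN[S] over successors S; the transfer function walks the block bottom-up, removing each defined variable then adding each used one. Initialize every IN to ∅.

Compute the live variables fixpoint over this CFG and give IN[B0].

Answer: {b, c}

Derivation:
Per-block solution:
  B0:  IN={b, c}  OUT={a, b, c}
  B1:  IN={a, b, c}  OUT={a, b, c}
  B2:  IN={a, b, c}  OUT={a, b, c}
  B3:  IN={a, b, c}  OUT={a, f}
  B4:  IN={a, f}  OUT={b, f}
  B5:  IN={b, f}  OUT={a, b, f}
  B6:  IN={a, b, f}  OUT={}

Merge at B0: OUT[B0] = IN[B1] = {a, b, c}
Applying B0's transfer function to that OUT value gives IN[B0] (row B0 above).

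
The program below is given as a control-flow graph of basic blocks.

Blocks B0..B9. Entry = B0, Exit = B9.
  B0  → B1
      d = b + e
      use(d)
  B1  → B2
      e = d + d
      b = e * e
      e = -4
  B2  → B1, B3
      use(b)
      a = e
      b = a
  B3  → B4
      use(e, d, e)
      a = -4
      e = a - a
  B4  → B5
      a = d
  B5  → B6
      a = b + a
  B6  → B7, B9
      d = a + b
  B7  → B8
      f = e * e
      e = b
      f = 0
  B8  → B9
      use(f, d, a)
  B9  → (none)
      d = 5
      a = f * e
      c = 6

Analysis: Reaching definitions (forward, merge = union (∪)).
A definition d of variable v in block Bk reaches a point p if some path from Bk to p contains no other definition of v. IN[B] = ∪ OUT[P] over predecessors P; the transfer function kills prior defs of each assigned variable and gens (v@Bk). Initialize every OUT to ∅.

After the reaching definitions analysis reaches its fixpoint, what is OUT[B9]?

Per-block solution:
  B0:  IN={}  OUT={d@B0}
  B1:  IN={a@B2, b@B2, d@B0, e@B1}  OUT={a@B2, b@B1, d@B0, e@B1}
  B2:  IN={a@B2, b@B1, d@B0, e@B1}  OUT={a@B2, b@B2, d@B0, e@B1}
  B3:  IN={a@B2, b@B2, d@B0, e@B1}  OUT={a@B3, b@B2, d@B0, e@B3}
  B4:  IN={a@B3, b@B2, d@B0, e@B3}  OUT={a@B4, b@B2, d@B0, e@B3}
  B5:  IN={a@B4, b@B2, d@B0, e@B3}  OUT={a@B5, b@B2, d@B0, e@B3}
  B6:  IN={a@B5, b@B2, d@B0, e@B3}  OUT={a@B5, b@B2, d@B6, e@B3}
  B7:  IN={a@B5, b@B2, d@B6, e@B3}  OUT={a@B5, b@B2, d@B6, e@B7, f@B7}
  B8:  IN={a@B5, b@B2, d@B6, e@B7, f@B7}  OUT={a@B5, b@B2, d@B6, e@B7, f@B7}
  B9:  IN={a@B5, b@B2, d@B6, e@B3, e@B7, f@B7}  OUT={a@B9, b@B2, c@B9, d@B9, e@B3, e@B7, f@B7}

Merge at B9: IN[B9] = OUT[B6] ⊔ OUT[B8] = {a@B5, b@B2, d@B6, e@B3, e@B7, f@B7}
Applying B9's transfer function to that IN value gives OUT[B9] (row B9 above).

Answer: {a@B9, b@B2, c@B9, d@B9, e@B3, e@B7, f@B7}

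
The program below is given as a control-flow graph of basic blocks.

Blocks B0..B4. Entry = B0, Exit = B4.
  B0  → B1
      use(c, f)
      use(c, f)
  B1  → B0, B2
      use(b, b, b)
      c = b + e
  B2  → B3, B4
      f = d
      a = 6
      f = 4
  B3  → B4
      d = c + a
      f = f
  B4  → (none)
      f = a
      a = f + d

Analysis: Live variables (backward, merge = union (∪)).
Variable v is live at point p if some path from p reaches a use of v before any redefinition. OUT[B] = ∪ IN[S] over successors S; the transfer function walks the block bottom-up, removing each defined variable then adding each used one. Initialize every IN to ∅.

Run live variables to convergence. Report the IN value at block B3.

Fixpoint table:
  B0:   IN={b, c, d, e, f}   OUT={b, d, e, f}
  B1:   IN={b, d, e, f}   OUT={b, c, d, e, f}
  B2:   IN={c, d}   OUT={a, c, d, f}
  B3:   IN={a, c, f}   OUT={a, d}
  B4:   IN={a, d}   OUT={}

Merge at B3: OUT[B3] = IN[B4] = {a, d}
Applying B3's transfer function to that OUT value gives IN[B3] (row B3 above).

Answer: {a, c, f}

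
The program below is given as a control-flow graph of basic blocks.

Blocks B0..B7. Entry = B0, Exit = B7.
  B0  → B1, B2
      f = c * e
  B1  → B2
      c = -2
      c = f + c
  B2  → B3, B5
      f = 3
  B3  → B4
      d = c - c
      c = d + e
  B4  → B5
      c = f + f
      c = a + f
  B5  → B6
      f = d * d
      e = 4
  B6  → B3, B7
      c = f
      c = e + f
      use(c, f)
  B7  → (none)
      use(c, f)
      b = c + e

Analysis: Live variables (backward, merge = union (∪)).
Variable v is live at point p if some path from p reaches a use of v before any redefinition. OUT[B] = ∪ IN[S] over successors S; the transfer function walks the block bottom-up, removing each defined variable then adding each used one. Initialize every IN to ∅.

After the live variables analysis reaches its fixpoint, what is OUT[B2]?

Fixpoint table:
  B0: | IN={a, c, d, e} | OUT={a, c, d, e, f}
  B1: | IN={a, d, e, f} | OUT={a, c, d, e}
  B2: | IN={a, c, d, e} | OUT={a, c, d, e, f}
  B3: | IN={a, c, e, f} | OUT={a, d, f}
  B4: | IN={a, d, f} | OUT={a, d}
  B5: | IN={a, d} | OUT={a, e, f}
  B6: | IN={a, e, f} | OUT={a, c, e, f}
  B7: | IN={c, e, f} | OUT={}

Merge at B2: OUT[B2] = IN[B3] ⊔ IN[B5] = {a, c, d, e, f}

Answer: {a, c, d, e, f}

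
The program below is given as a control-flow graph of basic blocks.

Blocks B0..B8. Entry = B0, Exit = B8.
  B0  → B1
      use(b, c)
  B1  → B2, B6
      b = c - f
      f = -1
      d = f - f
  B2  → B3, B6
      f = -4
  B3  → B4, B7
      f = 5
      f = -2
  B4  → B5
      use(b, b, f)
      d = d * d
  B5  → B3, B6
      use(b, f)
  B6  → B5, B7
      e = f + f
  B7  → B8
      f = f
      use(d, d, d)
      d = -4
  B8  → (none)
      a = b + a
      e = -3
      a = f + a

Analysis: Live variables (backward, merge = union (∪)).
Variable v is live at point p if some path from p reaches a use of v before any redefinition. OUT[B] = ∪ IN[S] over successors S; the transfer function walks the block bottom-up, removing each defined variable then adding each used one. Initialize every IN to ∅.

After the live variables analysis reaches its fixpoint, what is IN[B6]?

Fixpoint table:
  B0:   IN={a, b, c, f}   OUT={a, c, f}
  B1:   IN={a, c, f}   OUT={a, b, d, f}
  B2:   IN={a, b, d}   OUT={a, b, d, f}
  B3:   IN={a, b, d}   OUT={a, b, d, f}
  B4:   IN={a, b, d, f}   OUT={a, b, d, f}
  B5:   IN={a, b, d, f}   OUT={a, b, d, f}
  B6:   IN={a, b, d, f}   OUT={a, b, d, f}
  B7:   IN={a, b, d, f}   OUT={a, b, f}
  B8:   IN={a, b, f}   OUT={}

Merge at B6: OUT[B6] = IN[B5] ⊔ IN[B7] = {a, b, d, f}
Applying B6's transfer function to that OUT value gives IN[B6] (row B6 above).

Answer: {a, b, d, f}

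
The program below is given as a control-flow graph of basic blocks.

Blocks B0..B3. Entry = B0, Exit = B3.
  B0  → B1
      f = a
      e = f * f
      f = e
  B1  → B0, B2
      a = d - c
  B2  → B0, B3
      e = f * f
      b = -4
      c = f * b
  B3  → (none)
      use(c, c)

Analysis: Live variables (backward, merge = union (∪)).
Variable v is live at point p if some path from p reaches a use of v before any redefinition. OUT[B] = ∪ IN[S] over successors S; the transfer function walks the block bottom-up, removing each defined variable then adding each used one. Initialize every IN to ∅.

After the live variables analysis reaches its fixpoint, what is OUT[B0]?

Answer: {c, d, f}

Trace:
Per-block solution:
  B0:  IN={a, c, d}  OUT={c, d, f}
  B1:  IN={c, d, f}  OUT={a, c, d, f}
  B2:  IN={a, d, f}  OUT={a, c, d}
  B3:  IN={c}  OUT={}

Merge at B0: OUT[B0] = IN[B1] = {c, d, f}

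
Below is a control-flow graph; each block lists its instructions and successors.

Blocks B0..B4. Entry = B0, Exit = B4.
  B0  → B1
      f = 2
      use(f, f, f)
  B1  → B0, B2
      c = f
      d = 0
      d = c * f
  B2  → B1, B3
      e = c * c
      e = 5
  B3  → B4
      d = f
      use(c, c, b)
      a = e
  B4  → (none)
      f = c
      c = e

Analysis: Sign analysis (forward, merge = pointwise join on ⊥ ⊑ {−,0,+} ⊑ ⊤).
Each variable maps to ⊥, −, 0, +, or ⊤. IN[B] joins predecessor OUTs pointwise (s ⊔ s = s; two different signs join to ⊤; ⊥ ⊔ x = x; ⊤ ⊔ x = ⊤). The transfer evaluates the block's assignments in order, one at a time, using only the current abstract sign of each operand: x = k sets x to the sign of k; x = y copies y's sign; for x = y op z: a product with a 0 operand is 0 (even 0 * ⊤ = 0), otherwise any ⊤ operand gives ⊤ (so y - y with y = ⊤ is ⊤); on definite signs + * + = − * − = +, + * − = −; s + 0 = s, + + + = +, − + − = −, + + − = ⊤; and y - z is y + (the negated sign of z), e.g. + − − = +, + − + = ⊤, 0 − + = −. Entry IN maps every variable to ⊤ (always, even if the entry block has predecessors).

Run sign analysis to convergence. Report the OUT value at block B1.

Answer: {a: ⊤, b: ⊤, c: +, d: +, e: ⊤, f: +}

Working:
Fixpoint table:
  B0:  IN=(all ⊤)  OUT={f:+; rest ⊤}
  B1:  IN={f:+; rest ⊤}  OUT={c:+, d:+, f:+; rest ⊤}
  B2:  IN={c:+, d:+, f:+; rest ⊤}  OUT={c:+, d:+, e:+, f:+; rest ⊤}
  B3:  IN={c:+, d:+, e:+, f:+; rest ⊤}  OUT={a:+, c:+, d:+, e:+, f:+; rest ⊤}
  B4:  IN={a:+, c:+, d:+, e:+, f:+; rest ⊤}  OUT={a:+, c:+, d:+, e:+, f:+; rest ⊤}

Merge at B1: IN[B1] = OUT[B0] ⊔ OUT[B2] = {a: ⊤, b: ⊤, c: ⊤, d: ⊤, e: ⊤, f: +}
Applying B1's transfer function to that IN value gives OUT[B1] (row B1 above).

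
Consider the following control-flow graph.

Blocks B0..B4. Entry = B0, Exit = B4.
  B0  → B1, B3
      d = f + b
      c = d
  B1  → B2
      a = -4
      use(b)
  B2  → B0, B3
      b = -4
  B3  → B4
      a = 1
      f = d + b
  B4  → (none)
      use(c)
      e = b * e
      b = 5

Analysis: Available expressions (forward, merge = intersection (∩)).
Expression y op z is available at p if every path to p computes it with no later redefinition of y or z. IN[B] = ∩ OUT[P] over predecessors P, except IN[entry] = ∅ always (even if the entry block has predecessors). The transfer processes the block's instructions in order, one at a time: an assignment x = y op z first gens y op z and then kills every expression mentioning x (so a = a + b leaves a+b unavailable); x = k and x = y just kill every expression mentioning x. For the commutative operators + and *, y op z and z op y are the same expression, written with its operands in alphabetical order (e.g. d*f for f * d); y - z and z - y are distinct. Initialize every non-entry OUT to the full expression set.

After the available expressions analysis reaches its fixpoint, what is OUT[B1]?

Answer: {b+f}

Trace:
Converged values:
  B0: | IN={} | OUT={b+f}
  B1: | IN={b+f} | OUT={b+f}
  B2: | IN={b+f} | OUT={}
  B3: | IN={} | OUT={b+d}
  B4: | IN={b+d} | OUT={}

Merge at B1: IN[B1] = OUT[B0] = {b+f}
Applying B1's transfer function to that IN value gives OUT[B1] (row B1 above).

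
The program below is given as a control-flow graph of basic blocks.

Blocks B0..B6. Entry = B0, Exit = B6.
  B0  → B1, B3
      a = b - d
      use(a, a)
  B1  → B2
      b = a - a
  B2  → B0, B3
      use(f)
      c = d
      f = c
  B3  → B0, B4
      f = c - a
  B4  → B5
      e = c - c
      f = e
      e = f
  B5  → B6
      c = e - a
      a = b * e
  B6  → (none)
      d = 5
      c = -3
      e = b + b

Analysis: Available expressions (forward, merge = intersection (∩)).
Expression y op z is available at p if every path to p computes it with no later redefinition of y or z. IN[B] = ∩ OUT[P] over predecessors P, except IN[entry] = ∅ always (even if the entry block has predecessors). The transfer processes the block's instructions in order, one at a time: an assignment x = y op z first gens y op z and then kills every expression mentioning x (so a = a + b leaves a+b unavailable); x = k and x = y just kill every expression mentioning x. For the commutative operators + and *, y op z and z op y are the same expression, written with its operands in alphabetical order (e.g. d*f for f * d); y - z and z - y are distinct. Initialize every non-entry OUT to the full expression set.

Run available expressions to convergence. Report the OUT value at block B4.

Converged values:
  B0: | IN={} | OUT={b-d}
  B1: | IN={b-d} | OUT={a-a}
  B2: | IN={a-a} | OUT={a-a}
  B3: | IN={} | OUT={c-a}
  B4: | IN={c-a} | OUT={c-a, c-c}
  B5: | IN={c-a, c-c} | OUT={b*e}
  B6: | IN={b*e} | OUT={b+b}

Merge at B4: IN[B4] = OUT[B3] = {c-a}
Applying B4's transfer function to that IN value gives OUT[B4] (row B4 above).

Answer: {c-a, c-c}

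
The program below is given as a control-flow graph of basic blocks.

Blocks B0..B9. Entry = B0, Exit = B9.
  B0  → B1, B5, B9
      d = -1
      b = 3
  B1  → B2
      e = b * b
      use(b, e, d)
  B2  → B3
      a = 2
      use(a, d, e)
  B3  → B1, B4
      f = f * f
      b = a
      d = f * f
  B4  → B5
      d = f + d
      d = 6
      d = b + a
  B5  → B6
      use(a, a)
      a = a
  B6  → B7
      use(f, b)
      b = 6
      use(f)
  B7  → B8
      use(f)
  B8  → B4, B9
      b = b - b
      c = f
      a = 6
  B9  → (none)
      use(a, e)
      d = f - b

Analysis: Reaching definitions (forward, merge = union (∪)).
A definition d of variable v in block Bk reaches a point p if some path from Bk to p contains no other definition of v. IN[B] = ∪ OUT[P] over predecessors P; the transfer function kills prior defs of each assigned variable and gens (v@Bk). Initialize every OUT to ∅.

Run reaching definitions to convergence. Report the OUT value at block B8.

Converged values:
  B0:   IN={}   OUT={b@B0, d@B0}
  B1:   IN={a@B2, b@B0, b@B3, d@B0, d@B3, e@B1, f@B3}   OUT={a@B2, b@B0, b@B3, d@B0, d@B3, e@B1, f@B3}
  B2:   IN={a@B2, b@B0, b@B3, d@B0, d@B3, e@B1, f@B3}   OUT={a@B2, b@B0, b@B3, d@B0, d@B3, e@B1, f@B3}
  B3:   IN={a@B2, b@B0, b@B3, d@B0, d@B3, e@B1, f@B3}   OUT={a@B2, b@B3, d@B3, e@B1, f@B3}
  B4:   IN={a@B2, a@B8, b@B3, b@B8, c@B8, d@B0, d@B3, d@B4, e@B1, f@B3}   OUT={a@B2, a@B8, b@B3, b@B8, c@B8, d@B4, e@B1, f@B3}
  B5:   IN={a@B2, a@B8, b@B0, b@B3, b@B8, c@B8, d@B0, d@B4, e@B1, f@B3}   OUT={a@B5, b@B0, b@B3, b@B8, c@B8, d@B0, d@B4, e@B1, f@B3}
  B6:   IN={a@B5, b@B0, b@B3, b@B8, c@B8, d@B0, d@B4, e@B1, f@B3}   OUT={a@B5, b@B6, c@B8, d@B0, d@B4, e@B1, f@B3}
  B7:   IN={a@B5, b@B6, c@B8, d@B0, d@B4, e@B1, f@B3}   OUT={a@B5, b@B6, c@B8, d@B0, d@B4, e@B1, f@B3}
  B8:   IN={a@B5, b@B6, c@B8, d@B0, d@B4, e@B1, f@B3}   OUT={a@B8, b@B8, c@B8, d@B0, d@B4, e@B1, f@B3}
  B9:   IN={a@B8, b@B0, b@B8, c@B8, d@B0, d@B4, e@B1, f@B3}   OUT={a@B8, b@B0, b@B8, c@B8, d@B9, e@B1, f@B3}

Merge at B8: IN[B8] = OUT[B7] = {a@B5, b@B6, c@B8, d@B0, d@B4, e@B1, f@B3}
Applying B8's transfer function to that IN value gives OUT[B8] (row B8 above).

Answer: {a@B8, b@B8, c@B8, d@B0, d@B4, e@B1, f@B3}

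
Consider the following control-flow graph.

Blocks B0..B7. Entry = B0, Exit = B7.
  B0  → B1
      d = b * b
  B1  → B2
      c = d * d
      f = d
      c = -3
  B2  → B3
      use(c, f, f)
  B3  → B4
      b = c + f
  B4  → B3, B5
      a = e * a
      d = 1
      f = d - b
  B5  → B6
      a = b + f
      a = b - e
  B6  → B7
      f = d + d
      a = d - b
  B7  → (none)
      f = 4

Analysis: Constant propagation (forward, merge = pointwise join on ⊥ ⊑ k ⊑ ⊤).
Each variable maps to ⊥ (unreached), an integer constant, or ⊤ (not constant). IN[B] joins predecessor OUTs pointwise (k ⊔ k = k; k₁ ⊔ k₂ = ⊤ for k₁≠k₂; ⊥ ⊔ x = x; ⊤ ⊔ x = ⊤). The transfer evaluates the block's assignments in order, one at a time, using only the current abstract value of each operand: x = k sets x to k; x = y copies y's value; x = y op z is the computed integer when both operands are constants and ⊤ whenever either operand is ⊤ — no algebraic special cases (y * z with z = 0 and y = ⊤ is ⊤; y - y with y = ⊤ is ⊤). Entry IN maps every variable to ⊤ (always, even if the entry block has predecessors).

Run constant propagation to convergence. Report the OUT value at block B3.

Answer: {a: ⊤, b: ⊤, c: -3, d: ⊤, e: ⊤, f: ⊤}

Derivation:
Fixpoint table:
  B0:   IN=(all ⊤)   OUT=(all ⊤)
  B1:   IN=(all ⊤)   OUT={c:-3; rest ⊤}
  B2:   IN={c:-3; rest ⊤}   OUT={c:-3; rest ⊤}
  B3:   IN={c:-3; rest ⊤}   OUT={c:-3; rest ⊤}
  B4:   IN={c:-3; rest ⊤}   OUT={c:-3, d:1; rest ⊤}
  B5:   IN={c:-3, d:1; rest ⊤}   OUT={c:-3, d:1; rest ⊤}
  B6:   IN={c:-3, d:1; rest ⊤}   OUT={c:-3, d:1, f:2; rest ⊤}
  B7:   IN={c:-3, d:1, f:2; rest ⊤}   OUT={c:-3, d:1, f:4; rest ⊤}

Merge at B3: IN[B3] = OUT[B2] ⊔ OUT[B4] = {a: ⊤, b: ⊤, c: -3, d: ⊤, e: ⊤, f: ⊤}
Applying B3's transfer function to that IN value gives OUT[B3] (row B3 above).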